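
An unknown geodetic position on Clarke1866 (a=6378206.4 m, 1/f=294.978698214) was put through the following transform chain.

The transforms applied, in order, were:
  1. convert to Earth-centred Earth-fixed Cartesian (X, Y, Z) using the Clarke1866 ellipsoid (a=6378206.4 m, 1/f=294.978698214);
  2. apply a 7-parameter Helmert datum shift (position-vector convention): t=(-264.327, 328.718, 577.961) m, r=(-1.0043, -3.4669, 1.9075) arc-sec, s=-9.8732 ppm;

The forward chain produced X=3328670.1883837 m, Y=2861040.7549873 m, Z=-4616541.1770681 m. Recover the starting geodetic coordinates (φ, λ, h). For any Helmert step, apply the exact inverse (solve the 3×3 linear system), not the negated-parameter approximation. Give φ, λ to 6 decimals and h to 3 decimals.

φ=-46.644070°, λ=40.674391°, h=3741.959 m

start: X=3328670.1884, Y=2861040.7550, Z=-4616541.1771 m
→ Helmert⁻¹: X=3328916.2324, Y=2860731.9775, Z=-4617206.7478
→ geod (Bowring, a=6378206.400): φ=-46.64407000°, λ=40.67439100°, h=3741.9590 m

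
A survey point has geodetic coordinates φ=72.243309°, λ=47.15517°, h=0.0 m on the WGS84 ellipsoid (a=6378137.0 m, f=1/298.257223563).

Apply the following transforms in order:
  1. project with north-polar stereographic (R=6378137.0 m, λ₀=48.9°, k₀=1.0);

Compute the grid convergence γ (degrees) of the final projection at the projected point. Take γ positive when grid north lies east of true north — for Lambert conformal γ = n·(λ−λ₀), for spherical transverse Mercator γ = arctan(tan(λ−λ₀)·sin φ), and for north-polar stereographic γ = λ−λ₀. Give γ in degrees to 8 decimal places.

-1.74483000

start: φ=72.243309°, λ=47.155170°, h=0.000 m
→ into stereo (λ₀=48.9°): φ=72.24330900°, λ−λ₀=-1.74483000°
convergence γ = -1.74483000°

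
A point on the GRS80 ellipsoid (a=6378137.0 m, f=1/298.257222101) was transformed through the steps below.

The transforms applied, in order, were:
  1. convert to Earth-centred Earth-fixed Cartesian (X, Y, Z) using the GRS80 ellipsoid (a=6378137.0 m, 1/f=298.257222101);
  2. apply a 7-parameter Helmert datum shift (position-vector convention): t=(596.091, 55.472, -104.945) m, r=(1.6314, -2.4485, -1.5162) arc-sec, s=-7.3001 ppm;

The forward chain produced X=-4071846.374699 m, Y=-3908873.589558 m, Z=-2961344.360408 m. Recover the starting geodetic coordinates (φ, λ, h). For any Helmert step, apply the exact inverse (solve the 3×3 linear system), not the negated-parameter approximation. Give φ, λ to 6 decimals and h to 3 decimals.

φ=-27.838836°, λ=-136.173302°, h=979.943 m

start: X=-4071846.3747, Y=-3908873.5896, Z=-2961344.3604 m
→ Helmert⁻¹: X=-4072478.6122, Y=-3909010.9538, Z=-2961181.7725
→ geod (Bowring, a=6378137.000): φ=-27.83883600°, λ=-136.17330200°, h=979.9430 m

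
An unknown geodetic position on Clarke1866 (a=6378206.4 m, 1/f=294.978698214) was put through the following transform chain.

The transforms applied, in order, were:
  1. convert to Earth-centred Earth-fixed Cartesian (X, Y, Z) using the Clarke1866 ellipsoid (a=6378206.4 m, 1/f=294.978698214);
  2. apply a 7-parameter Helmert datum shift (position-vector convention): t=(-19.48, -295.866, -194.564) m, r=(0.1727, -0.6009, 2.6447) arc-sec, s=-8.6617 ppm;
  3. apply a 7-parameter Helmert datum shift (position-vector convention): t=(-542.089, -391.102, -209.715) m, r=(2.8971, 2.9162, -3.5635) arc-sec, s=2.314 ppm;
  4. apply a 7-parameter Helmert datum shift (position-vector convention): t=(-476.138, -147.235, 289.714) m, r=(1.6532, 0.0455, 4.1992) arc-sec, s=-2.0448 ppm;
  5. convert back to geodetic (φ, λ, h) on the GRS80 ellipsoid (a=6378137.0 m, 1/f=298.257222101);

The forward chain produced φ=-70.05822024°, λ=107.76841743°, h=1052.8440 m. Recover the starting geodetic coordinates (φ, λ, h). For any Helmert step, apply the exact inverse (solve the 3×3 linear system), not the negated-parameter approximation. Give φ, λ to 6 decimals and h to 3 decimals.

φ=-70.056654°, λ=107.734267°, h=1302.695 m

start: φ=-70.058220°, λ=107.768417°, h=1052.844 m
→ ECEF (a=6378137.000, f=1/298.257222101): X=-665937.4496, Y=2078087.1387, Z=-5974248.1063
→ Helmert⁻¹: X=-665419.0457, Y=2078204.2843, Z=-5974566.8406
→ Helmert⁻¹: X=-664826.8603, Y=2078495.1772, Z=-5974381.8939
→ Helmert⁻¹: X=-664803.8889, Y=2078812.5712, Z=-5974238.8808
→ geod (Bowring, a=6378206.400): φ=-70.05665400°, λ=107.73426700°, h=1302.6950 m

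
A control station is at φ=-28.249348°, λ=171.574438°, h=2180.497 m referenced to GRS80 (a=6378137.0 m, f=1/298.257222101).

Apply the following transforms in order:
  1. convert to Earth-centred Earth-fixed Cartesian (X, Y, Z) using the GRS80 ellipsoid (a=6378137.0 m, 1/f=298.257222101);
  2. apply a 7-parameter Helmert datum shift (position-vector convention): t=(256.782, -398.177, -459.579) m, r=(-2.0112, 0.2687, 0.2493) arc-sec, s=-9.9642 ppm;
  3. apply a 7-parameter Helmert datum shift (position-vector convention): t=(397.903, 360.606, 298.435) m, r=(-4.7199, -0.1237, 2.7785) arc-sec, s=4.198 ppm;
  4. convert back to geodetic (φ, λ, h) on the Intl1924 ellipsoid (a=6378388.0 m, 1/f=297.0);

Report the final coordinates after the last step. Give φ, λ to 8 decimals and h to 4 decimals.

φ=-28.25433923°, λ=171.57567097°, h=1414.1727 m

start: φ=-28.249348°, λ=171.574438°, h=2180.497 m
→ ECEF (a=6378137.000, f=1/298.257222101): X=-5563908.5578, Y=824143.1172, Z=-3001907.6101
→ Helmert 7p (PV): X=-5563601.2425, Y=823700.7336, Z=-3002338.0653
→ Helmert 7p (PV): X=-5563235.9907, Y=823921.1504, Z=-3002074.4193
→ geod (Bowring, a=6378388.000): φ=-28.25433923°, λ=171.57567097°, h=1414.1727 m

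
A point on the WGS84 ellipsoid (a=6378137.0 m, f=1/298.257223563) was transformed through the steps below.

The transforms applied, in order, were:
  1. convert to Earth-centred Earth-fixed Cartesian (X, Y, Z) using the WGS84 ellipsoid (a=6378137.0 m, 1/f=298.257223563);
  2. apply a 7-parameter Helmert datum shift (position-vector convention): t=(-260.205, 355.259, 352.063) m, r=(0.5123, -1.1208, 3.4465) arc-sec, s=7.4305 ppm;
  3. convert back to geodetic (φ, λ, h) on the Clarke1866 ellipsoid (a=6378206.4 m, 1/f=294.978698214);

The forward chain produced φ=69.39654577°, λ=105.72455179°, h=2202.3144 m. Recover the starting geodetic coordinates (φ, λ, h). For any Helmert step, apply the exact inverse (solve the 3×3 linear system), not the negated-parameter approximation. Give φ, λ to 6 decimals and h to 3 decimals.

φ=69.397436°, λ=105.718777°, h=1541.377 m

start: φ=69.396546°, λ=105.724552°, h=2202.314 m
→ ECEF (a=6378206.400, f=1/294.978698214): X=-610304.5490, Y=2167661.5235, Z=5949558.4982
→ Helmert⁻¹: X=-609971.2707, Y=2167315.1285, Z=5949160.1615
→ geod (Bowring, a=6378137.000): φ=69.39743600°, λ=105.71877700°, h=1541.3770 m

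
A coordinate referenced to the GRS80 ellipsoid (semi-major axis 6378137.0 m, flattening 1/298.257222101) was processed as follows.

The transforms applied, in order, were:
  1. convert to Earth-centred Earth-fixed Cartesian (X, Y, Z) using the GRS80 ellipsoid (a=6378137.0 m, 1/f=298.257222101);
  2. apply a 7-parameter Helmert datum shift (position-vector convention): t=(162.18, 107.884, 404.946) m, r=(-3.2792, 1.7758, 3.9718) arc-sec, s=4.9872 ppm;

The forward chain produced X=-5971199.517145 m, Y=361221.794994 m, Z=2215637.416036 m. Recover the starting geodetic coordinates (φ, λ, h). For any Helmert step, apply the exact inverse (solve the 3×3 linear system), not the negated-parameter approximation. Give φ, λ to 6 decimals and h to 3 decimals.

start: X=-5971199.5171, Y=361221.7950, Z=2215637.4160 m
→ Helmert⁻¹: X=-5971344.0330, Y=361191.8764, Z=2215175.7553
→ geod (Bowring, a=6378137.000): φ=20.44470300°, λ=176.53853700°, h=3670.2950 m

φ=20.444703°, λ=176.538537°, h=3670.295 m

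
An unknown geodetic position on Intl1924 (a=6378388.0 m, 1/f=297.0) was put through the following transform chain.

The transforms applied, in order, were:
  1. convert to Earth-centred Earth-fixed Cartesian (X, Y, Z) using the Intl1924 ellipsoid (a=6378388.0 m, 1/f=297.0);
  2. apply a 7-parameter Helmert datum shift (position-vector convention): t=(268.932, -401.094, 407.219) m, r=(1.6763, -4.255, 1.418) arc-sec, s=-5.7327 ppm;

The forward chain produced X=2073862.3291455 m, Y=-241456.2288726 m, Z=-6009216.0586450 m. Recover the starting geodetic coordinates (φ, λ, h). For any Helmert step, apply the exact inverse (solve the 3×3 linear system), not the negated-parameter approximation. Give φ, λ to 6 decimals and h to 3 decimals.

start: X=2073862.3291, Y=-241456.2289, Z=-6009216.0586 m
→ Helmert⁻¹: X=2073479.6539, Y=-241119.6117, Z=-6009698.5431
→ geod (Bowring, a=6378388.000): φ=-70.96489400°, λ=-6.63298700°, h=2699.0270 m

φ=-70.964894°, λ=-6.632987°, h=2699.027 m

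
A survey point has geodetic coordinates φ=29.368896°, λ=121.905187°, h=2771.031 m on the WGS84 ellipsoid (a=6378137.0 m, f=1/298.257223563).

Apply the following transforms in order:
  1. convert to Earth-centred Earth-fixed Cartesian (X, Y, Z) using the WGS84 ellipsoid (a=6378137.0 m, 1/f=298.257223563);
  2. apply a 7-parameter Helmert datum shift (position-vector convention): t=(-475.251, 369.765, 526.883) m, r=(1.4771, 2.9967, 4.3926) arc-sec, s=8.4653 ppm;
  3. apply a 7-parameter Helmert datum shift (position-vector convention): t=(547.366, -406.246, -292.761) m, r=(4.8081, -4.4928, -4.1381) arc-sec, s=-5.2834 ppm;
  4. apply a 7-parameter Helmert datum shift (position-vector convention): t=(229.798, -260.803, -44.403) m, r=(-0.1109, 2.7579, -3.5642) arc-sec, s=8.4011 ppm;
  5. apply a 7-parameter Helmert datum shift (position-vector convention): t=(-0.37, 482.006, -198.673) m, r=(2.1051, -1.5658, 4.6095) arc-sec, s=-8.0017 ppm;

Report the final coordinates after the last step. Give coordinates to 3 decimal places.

start: φ=29.368896°, λ=121.905187°, h=2771.031 m
→ ECEF (a=6378137.000, f=1/298.257223563): X=-2941353.6308, Y=4724528.7909, Z=3110957.5845
→ Helmert 7p (PV): X=-2941909.1977, Y=4724853.6328, Z=3111587.3698
→ Helmert 7p (PV): X=-2941319.2739, Y=4724408.9122, Z=3111324.2269
→ Helmert 7p (PV): X=-2940990.9481, Y=4724240.2979, Z=3111342.7500
→ Helmert 7p (PV): X=-2941096.9779, Y=4724587.0252, Z=3111145.0698

X=-2941096.978 m, Y=4724587.025 m, Z=3111145.070 m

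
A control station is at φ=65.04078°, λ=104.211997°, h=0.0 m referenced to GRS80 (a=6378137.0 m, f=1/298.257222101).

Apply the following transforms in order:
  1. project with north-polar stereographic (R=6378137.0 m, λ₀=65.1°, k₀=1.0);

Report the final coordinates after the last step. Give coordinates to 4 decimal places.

E=1781005.0567 m, N=-2190588.9043 m

start: φ=65.040780°, λ=104.211997°, h=0.000 m
→ stereo (R=6378137.0, λ₀=65.1°): E=1781005.0567, N=-2190588.9043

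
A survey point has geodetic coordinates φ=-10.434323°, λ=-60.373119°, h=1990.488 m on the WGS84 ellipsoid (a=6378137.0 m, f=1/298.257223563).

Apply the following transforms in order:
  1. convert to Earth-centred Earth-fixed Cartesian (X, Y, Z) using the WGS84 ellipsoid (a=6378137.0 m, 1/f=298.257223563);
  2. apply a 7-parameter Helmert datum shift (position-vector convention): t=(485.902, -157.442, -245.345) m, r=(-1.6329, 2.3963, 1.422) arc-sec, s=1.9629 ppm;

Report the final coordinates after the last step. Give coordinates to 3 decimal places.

X=3102713.715 m, Y=-5455050.448 m, Z=-1148127.718 m

start: φ=-10.434323°, λ=-60.373119°, h=1990.488 m
→ ECEF (a=6378137.000, f=1/298.257223563): X=3102197.4534, Y=-5454894.5982, Z=-1147887.2636
→ Helmert 7p (PV): X=3102713.7154, Y=-5455050.4481, Z=-1148127.7180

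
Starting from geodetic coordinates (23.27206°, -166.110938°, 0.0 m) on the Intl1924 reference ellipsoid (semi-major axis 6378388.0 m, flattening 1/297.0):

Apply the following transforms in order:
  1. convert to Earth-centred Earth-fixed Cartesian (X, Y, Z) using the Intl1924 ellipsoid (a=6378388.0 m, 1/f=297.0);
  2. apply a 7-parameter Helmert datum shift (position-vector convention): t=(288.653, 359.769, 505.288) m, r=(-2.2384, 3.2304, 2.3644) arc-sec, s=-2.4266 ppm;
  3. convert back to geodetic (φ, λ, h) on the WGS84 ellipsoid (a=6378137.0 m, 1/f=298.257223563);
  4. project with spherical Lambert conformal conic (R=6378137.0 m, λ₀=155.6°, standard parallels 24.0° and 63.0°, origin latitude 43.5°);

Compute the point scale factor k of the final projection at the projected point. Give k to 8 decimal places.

start: φ=23.272060°, λ=-166.110938°, h=0.000 m
→ ECEF (a=6378388.000, f=1/297.0): X=-5691107.6368, Y=-1407253.8120, Z=2504458.4203
→ Helmert 7p (PV): X=-5690749.8192, Y=-1406928.6863, Z=2505062.0331
→ geod (Bowring, a=6378137.000): φ=23.27798693°, λ=-166.11318335°, h=84.5126 m
→ into lcc (λ₀=155.6°): φ=23.27798693°, λ−λ₀=38.28681665°
scale k = 1.00415918

1.00415918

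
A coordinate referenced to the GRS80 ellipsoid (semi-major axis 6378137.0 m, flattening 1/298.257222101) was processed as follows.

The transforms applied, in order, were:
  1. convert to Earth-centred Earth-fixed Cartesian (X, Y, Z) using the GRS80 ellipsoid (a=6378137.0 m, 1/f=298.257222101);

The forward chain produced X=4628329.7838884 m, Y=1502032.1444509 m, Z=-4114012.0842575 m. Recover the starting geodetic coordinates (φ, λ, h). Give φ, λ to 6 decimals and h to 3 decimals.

start: X=4628329.7839, Y=1502032.1445, Z=-4114012.0843 m
→ geod (Bowring, a=6378137.000): φ=-40.40322400°, λ=17.97980500°, h=2822.8370 m

φ=-40.403224°, λ=17.979805°, h=2822.837 m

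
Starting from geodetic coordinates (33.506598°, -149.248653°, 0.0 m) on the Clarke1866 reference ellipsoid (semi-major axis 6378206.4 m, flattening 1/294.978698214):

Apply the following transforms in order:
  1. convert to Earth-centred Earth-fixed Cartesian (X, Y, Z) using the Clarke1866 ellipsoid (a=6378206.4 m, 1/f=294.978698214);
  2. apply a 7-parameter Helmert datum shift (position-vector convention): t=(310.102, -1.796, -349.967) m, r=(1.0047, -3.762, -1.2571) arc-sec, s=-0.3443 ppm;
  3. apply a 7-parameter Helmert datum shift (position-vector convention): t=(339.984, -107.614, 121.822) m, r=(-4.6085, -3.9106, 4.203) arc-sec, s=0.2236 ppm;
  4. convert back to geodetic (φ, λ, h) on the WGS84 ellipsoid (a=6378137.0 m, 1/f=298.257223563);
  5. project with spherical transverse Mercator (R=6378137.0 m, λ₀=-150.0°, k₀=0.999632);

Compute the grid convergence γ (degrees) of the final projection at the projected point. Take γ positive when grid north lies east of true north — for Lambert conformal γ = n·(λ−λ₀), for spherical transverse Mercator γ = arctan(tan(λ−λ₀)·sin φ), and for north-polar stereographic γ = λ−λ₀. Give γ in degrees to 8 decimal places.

0.41703509

start: φ=33.506598°, λ=-149.248653°, h=0.000 m
→ ECEF (a=6378206.400, f=1/294.978698214): X=-4575230.0511, Y=-2722121.4794, Z=3500760.5051
→ Helmert 7p (PV): X=-4574998.8133, Y=-2722111.5059, Z=3500312.6273
→ Helmert 7p (PV): X=-4574670.7474, Y=-2722234.7459, Z=3500409.3132
→ geod (Bowring, a=6378137.000): φ=33.50408951°, λ=-149.24452730°, h=-549.2804 m
→ into tm (λ₀=-150.0°): φ=33.50408951°, λ−λ₀=0.75547270°
convergence γ = 0.41703509°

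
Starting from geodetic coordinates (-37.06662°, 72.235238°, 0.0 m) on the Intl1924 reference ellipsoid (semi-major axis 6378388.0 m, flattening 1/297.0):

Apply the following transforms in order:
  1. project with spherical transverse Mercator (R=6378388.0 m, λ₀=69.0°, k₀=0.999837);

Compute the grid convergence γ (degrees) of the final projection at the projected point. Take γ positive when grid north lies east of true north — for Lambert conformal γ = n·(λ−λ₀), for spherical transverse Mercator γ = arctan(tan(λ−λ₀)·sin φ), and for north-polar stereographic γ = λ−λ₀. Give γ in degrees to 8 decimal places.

-1.95133807

start: φ=-37.066620°, λ=72.235238°, h=0.000 m
→ into tm (λ₀=69.0°): φ=-37.06662000°, λ−λ₀=3.23523800°
convergence γ = -1.95133807°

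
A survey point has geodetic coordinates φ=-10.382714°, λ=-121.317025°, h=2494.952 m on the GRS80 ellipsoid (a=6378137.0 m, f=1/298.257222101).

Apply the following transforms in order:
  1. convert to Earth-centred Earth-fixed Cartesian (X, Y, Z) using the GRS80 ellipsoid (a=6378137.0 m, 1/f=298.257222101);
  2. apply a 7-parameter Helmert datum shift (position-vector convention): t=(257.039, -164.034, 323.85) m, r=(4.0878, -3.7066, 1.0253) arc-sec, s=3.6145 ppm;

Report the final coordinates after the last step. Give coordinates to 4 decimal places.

start: φ=-10.382714°, λ=-121.317025°, h=2494.952 m
→ ECEF (a=6378137.000, f=1/298.257222101): X=-3262530.2721, Y=-5362329.5507, Z=-1142361.8528
→ Helmert 7p (PV): X=-3262237.8419, Y=-5362506.5446, Z=-1142207.0323

X=-3262237.8419 m, Y=-5362506.5446 m, Z=-1142207.0323 m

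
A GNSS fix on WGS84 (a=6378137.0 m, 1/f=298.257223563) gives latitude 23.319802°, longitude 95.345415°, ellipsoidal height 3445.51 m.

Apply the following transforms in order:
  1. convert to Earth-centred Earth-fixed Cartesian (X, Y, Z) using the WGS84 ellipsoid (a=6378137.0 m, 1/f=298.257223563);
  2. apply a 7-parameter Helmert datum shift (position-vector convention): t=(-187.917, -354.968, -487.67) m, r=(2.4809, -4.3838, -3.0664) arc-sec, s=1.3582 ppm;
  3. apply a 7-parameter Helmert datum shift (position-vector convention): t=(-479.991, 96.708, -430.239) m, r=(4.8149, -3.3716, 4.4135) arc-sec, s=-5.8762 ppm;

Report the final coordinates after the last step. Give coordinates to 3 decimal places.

X=-547025.898 m, Y=5837467.577 m, Z=2509902.585 m

start: φ=23.319802°, λ=95.345415°, h=3445.510 m
→ ECEF (a=6378137.000, f=1/298.257223563): X=-546227.9496, Y=5837844.5752, Z=2510645.8932
→ Helmert 7p (PV): X=-546383.1806, Y=5837475.4592, Z=2510220.2402
→ Helmert 7p (PV): X=-547025.8979, Y=5837467.5775, Z=2509902.5846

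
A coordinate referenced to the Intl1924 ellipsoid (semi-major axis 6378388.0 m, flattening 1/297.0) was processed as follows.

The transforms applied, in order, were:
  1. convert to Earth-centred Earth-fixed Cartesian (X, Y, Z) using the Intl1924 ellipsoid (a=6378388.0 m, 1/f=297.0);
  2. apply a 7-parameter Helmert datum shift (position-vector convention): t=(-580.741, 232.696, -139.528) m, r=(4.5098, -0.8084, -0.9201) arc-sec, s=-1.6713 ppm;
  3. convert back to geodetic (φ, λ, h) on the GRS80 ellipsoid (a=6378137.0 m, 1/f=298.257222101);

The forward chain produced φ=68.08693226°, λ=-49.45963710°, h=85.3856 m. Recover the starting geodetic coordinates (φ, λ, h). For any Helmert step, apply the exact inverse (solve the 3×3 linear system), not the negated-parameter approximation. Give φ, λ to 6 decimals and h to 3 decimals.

φ=68.084159°, λ=-49.449989°, h=260.163 m

start: φ=68.086932°, λ=-49.459637°, h=85.386 m
→ ECEF (a=6378137.000, f=1/298.257222101): X=1551664.2822, Y=-1814175.9826, Z=5894797.6277
→ Helmert⁻¹: X=1552278.8143, Y=-1814275.8980, Z=5894980.5917
→ geod (Bowring, a=6378388.000): φ=68.08415900°, λ=-49.44998900°, h=260.1630 m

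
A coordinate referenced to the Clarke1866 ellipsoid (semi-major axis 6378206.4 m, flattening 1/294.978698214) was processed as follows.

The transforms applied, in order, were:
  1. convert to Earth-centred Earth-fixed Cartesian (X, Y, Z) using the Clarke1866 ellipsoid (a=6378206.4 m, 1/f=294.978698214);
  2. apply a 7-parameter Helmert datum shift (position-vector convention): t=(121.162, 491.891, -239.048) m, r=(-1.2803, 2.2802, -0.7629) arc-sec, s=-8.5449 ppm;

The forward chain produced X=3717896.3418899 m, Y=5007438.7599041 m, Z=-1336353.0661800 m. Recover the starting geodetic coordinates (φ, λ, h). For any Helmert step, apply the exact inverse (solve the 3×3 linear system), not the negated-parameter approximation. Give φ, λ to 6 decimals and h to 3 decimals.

start: X=3717896.3419, Y=5007438.7599, Z=-1336353.0662 m
→ Helmert⁻¹: X=3717803.1987, Y=5007011.6969, Z=-1336053.2571
→ geod (Bowring, a=6378206.400): φ=-12.17197900°, λ=53.40539800°, h=620.1790 m

φ=-12.171979°, λ=53.405398°, h=620.179 m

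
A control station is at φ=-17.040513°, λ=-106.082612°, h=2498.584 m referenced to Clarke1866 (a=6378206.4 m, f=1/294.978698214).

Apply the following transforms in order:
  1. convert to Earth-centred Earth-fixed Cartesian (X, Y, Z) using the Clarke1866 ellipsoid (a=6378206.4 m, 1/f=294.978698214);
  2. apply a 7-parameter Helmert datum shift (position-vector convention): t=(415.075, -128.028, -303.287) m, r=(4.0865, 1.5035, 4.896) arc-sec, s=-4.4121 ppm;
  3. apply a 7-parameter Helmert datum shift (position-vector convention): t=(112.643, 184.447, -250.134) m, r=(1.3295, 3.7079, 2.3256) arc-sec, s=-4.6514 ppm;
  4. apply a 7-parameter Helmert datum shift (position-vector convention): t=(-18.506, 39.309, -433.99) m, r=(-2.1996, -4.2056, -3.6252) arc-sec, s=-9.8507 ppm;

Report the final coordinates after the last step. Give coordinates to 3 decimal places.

X=-1689857.626 m, Y=-5863318.844 m, Z=-1858775.503 m

start: φ=-17.040513°, λ=-106.082612°, h=2498.584 m
→ ECEF (a=6378206.400, f=1/294.978698214): X=-1690491.9882, Y=-5863524.9580, Z=-1857740.0506
→ Helmert 7p (PV): X=-1689943.8171, Y=-5863630.4365, Z=-1858138.9860
→ Helmert 7p (PV): X=-1689790.6049, Y=-5863425.7924, Z=-1858387.8925
→ Helmert 7p (PV): X=-1689857.6258, Y=-5863318.8436, Z=-1858775.5027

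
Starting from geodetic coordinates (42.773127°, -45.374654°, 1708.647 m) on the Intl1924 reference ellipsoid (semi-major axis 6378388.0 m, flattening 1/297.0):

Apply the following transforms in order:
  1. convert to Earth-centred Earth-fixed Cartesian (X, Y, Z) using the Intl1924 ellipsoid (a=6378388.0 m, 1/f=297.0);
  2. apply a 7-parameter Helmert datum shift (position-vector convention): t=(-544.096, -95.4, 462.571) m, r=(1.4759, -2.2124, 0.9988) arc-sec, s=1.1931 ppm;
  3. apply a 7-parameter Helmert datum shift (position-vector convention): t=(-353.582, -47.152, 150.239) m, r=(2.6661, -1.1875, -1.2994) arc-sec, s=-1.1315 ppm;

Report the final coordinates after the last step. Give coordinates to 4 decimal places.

X=3294005.2262 m, Y=-3338588.3553 m, Z=4310870.8705 m

start: φ=42.773127°, λ=-45.374654°, h=1708.647 m
→ ECEF (a=6378388.000, f=1/297.0): X=3294978.6162, Y=-3338354.2388, Z=4310270.5259
→ Helmert 7p (PV): X=3294408.3847, Y=-3338468.5080, Z=4310749.6944
→ Helmert 7p (PV): X=3294005.2262, Y=-3338588.3553, Z=4310870.8705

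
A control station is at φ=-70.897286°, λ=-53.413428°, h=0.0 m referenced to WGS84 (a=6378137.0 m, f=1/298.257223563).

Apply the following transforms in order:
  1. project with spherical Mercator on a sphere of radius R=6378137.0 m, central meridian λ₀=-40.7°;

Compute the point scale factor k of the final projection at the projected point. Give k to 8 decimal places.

start: φ=-70.897286°, λ=-53.413428°, h=0.000 m
→ into merc (λ₀=-40.7°): φ=-70.89728600°, λ−λ₀=-12.71342800°
scale k = 3.05564956

3.05564956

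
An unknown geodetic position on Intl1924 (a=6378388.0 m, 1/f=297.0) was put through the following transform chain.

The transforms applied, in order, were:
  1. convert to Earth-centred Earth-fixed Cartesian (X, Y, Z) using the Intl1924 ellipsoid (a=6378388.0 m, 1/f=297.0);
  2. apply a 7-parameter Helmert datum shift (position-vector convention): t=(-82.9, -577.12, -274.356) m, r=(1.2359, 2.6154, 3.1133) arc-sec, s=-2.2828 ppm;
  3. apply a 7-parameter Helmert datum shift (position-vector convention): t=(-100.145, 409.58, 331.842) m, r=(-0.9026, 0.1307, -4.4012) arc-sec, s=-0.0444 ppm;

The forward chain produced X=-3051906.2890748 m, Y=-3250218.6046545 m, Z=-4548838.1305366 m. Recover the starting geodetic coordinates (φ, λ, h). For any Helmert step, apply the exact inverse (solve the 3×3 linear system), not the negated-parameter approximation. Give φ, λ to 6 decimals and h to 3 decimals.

φ=-45.770279°, λ=-133.196407°, h=1933.070 m

start: X=-3051906.2891, Y=-3250218.6047, Z=-4548838.1305 m
→ Helmert⁻¹: X=-3051734.0353, Y=-3250673.5388, Z=-4549186.3330
→ Helmert⁻¹: X=-3051649.4777, Y=-3250085.0339, Z=-4548941.5817
→ geod (Bowring, a=6378388.000): φ=-45.77027900°, λ=-133.19640700°, h=1933.0700 m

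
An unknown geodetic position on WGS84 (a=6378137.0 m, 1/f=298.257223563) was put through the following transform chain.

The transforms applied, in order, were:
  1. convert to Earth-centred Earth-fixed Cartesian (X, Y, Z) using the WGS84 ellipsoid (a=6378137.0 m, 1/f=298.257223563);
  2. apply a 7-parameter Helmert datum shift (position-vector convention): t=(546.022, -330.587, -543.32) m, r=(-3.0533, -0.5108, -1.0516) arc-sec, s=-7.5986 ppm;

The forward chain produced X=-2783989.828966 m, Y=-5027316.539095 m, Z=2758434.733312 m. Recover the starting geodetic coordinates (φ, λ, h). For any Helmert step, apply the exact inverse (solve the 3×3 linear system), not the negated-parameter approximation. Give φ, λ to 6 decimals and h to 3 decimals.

start: X=-2783989.8290, Y=-5027316.5391, Z=2758434.7333 m
→ Helmert⁻¹: X=-2784524.5478, Y=-5027079.1867, Z=2758931.4986
→ geod (Bowring, a=6378137.000): φ=25.79545400°, λ=-118.98229000°, h=585.3980 m

φ=25.795454°, λ=-118.982290°, h=585.398 m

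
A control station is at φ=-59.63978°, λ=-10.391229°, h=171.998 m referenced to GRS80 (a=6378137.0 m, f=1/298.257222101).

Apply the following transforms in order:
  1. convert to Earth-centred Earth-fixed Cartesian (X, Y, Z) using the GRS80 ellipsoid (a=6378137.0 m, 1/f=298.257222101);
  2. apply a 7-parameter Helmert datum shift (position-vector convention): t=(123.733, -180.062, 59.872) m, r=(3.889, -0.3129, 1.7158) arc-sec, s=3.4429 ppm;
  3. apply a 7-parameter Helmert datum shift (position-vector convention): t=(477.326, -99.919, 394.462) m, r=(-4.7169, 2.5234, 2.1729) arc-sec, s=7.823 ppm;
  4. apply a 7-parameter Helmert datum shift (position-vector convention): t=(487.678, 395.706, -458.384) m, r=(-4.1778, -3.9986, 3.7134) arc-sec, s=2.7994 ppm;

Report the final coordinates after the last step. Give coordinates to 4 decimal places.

start: φ=-59.639780°, λ=-10.391229°, h=171.998 m
→ ECEF (a=6378137.000, f=1/298.257222101): X=3178877.5816, Y=-582930.2039, Z=-5480450.5106
→ Helmert 7p (PV): X=3179025.4220, Y=-582982.4985, Z=-5480415.6757
→ Helmert 7p (PV): X=3179466.7122, Y=-583178.8165, Z=-5480089.6470
→ Helmert 7p (PV): X=3180080.0259, Y=-582838.4998, Z=-5480489.9234

X=3180080.0259 m, Y=-582838.4998 m, Z=-5480489.9234 m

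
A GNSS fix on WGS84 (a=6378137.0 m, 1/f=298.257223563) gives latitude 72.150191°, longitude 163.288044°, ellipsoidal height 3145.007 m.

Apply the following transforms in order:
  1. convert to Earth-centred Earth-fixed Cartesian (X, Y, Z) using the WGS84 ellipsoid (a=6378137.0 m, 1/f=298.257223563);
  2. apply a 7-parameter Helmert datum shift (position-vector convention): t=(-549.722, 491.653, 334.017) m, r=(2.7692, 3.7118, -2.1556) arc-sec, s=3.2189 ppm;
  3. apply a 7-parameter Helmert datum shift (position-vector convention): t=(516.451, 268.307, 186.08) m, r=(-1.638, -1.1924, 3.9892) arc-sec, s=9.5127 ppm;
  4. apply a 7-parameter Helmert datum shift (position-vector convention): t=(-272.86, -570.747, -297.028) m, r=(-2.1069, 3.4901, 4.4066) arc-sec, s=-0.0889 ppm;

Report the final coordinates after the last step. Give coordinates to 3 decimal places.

start: φ=72.150191°, λ=163.288044°, h=3145.007 m
→ ECEF (a=6378137.000, f=1/298.257223563): X=-1879096.7845, Y=564183.4871, Z=6051837.9252
→ Helmert 7p (PV): X=-1879537.7540, Y=564615.3451, Z=6052232.8120
→ Helmert 7p (PV): X=-1879085.0901, Y=564900.7349, Z=6052461.1157
→ Helmert 7p (PV): X=-1879267.4409, Y=564351.6163, Z=6052189.5745

X=-1879267.441 m, Y=564351.616 m, Z=6052189.574 m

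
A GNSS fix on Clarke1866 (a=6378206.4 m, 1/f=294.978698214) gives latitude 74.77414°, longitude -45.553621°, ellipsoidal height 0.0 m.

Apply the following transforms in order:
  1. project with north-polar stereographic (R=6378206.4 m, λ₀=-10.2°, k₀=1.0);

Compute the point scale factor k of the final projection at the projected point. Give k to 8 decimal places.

1.01786451

start: φ=74.774140°, λ=-45.553621°, h=0.000 m
→ into stereo (λ₀=-10.2°): φ=74.77414000°, λ−λ₀=-35.35362100°
scale k = 1.01786451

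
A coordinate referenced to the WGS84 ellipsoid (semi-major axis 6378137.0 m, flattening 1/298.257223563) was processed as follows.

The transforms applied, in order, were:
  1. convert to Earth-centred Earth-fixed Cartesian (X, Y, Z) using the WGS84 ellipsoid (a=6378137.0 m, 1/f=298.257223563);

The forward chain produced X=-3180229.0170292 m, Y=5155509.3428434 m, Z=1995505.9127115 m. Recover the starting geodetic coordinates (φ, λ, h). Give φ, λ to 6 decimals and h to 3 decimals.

start: X=-3180229.0170, Y=5155509.3428, Z=1995505.9127 m
→ geod (Bowring, a=6378137.000): φ=18.34798200°, λ=121.66878800°, h=1675.4510 m

φ=18.347982°, λ=121.668788°, h=1675.451 m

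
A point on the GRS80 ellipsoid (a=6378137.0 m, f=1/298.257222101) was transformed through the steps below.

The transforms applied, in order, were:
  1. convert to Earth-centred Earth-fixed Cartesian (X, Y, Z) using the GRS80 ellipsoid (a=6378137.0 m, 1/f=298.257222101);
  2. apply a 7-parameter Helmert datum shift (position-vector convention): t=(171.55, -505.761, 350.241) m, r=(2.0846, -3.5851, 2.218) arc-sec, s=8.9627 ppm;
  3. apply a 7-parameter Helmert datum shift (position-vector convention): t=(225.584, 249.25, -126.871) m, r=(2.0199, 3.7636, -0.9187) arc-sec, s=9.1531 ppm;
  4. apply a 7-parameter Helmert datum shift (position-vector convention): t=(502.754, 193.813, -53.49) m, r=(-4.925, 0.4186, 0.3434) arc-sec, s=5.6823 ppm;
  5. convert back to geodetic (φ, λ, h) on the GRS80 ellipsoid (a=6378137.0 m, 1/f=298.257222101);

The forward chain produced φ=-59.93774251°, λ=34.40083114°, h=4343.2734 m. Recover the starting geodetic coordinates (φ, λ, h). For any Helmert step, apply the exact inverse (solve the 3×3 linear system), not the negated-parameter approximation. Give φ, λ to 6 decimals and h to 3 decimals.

φ=-59.943734°, λ=34.410552°, h=3984.566 m

start: φ=-59.937743°, λ=34.400831°, h=4343.273 m
→ ECEF (a=6378137.000, f=1/298.257222101): X=2644697.9502, Y=1810918.8315, Z=-5500764.7860
→ Helmert⁻¹: X=2644194.3491, Y=1810841.6662, Z=-5500631.4357
→ Helmert⁻¹: X=2644036.8639, Y=1810533.7561, Z=-5500423.7043
→ Helmert⁻¹: X=2643765.4818, Y=1810939.2632, Z=-5500788.8975
→ geod (Bowring, a=6378137.000): φ=-59.94373400°, λ=34.41055200°, h=3984.5660 m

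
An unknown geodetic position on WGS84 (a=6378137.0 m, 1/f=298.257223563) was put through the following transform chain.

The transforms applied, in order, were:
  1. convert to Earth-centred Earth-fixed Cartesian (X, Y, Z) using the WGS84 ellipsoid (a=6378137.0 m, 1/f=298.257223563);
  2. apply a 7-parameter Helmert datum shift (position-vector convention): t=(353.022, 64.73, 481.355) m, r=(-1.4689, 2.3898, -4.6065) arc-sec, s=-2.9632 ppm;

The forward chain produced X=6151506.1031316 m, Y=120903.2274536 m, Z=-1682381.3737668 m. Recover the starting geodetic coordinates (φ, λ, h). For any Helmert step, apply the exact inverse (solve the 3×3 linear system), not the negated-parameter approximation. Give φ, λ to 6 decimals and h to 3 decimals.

start: X=6151506.1031, Y=120903.2275, Z=-1682381.3738 m
→ Helmert⁻¹: X=6151188.1033, Y=120988.2136, Z=-1682795.5857
→ geod (Bowring, a=6378137.000): φ=-15.39555500°, λ=1.12681000°, h=1724.5920 m

φ=-15.395555°, λ=1.126810°, h=1724.592 m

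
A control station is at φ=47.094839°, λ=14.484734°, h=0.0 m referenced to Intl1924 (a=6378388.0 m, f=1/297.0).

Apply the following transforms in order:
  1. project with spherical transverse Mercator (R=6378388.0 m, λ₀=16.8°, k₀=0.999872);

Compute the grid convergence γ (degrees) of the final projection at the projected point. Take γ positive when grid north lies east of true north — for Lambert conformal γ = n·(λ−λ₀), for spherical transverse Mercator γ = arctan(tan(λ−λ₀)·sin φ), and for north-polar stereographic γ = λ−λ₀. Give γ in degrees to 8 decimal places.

-1.69631756

start: φ=47.094839°, λ=14.484734°, h=0.000 m
→ into tm (λ₀=16.8°): φ=47.09483900°, λ−λ₀=-2.31526600°
convergence γ = -1.69631756°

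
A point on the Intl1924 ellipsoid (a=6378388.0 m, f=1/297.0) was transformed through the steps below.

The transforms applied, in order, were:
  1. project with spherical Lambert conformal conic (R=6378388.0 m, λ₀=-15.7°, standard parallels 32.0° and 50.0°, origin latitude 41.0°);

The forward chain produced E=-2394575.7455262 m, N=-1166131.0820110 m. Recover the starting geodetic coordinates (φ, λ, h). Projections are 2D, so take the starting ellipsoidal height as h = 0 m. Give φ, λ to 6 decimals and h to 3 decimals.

start: E=-2394575.7455, N=-1166131.0820 m
→ lcc⁻¹: φ=27.47164900°, λ=-39.89829300°

φ=27.471649°, λ=-39.898293°, h=0.000 m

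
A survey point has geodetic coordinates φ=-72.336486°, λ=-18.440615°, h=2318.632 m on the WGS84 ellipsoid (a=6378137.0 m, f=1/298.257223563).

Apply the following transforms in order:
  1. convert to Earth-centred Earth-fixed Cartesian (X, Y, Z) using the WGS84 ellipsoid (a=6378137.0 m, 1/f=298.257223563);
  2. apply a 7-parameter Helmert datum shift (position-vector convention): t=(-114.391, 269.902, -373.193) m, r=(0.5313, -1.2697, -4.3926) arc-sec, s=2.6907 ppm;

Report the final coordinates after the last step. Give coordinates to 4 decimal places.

start: φ=-72.336486°, λ=-18.440615°, h=2318.632 m
→ ECEF (a=6378137.000, f=1/298.257223563): X=1842193.6909, Y=-614266.9935, Z=-6057393.5928
→ Helmert 7p (PV): X=1842108.4627, Y=-614022.3729, Z=-6057773.3267

X=1842108.4627 m, Y=-614022.3729 m, Z=-6057773.3267 m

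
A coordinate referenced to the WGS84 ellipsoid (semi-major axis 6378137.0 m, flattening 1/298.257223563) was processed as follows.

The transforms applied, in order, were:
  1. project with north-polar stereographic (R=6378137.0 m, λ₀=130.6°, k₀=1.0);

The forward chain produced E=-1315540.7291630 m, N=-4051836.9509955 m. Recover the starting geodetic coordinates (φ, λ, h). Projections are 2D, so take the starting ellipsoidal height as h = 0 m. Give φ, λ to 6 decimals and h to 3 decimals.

φ=53.065766°, λ=112.612547°, h=0.000 m

start: E=-1315540.7292, N=-4051836.9510 m
→ stereo⁻¹: φ=53.06576600°, λ=112.61254700°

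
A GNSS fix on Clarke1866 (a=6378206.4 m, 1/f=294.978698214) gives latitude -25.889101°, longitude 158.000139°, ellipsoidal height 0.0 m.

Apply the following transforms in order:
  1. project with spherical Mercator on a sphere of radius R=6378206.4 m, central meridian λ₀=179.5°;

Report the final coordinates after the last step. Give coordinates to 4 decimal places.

start: φ=-25.889101°, λ=158.000139°, h=0.000 m
→ merc (R=6378206.4, λ₀=179.5°): E=-2393379.6205, N=-2985384.5815

E=-2393379.6205 m, N=-2985384.5815 m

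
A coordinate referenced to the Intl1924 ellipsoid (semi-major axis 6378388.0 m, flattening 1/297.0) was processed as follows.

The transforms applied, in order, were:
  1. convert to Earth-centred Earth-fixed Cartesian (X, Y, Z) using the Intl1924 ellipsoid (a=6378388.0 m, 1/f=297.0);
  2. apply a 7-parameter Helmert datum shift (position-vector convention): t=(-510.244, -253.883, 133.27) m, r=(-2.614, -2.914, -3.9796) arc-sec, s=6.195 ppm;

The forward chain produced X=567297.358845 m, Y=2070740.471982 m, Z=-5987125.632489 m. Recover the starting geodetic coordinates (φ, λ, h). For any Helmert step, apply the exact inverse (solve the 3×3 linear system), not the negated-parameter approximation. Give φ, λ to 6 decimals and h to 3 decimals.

φ=-70.390837°, λ=74.671708°, h=1326.428 m

start: X=567297.3588, Y=2070740.4720, Z=-5987125.6325 m
→ Helmert⁻¹: X=567679.5428, Y=2071068.3539, Z=-5987203.5848
→ geod (Bowring, a=6378388.000): φ=-70.39083700°, λ=74.67170800°, h=1326.4280 m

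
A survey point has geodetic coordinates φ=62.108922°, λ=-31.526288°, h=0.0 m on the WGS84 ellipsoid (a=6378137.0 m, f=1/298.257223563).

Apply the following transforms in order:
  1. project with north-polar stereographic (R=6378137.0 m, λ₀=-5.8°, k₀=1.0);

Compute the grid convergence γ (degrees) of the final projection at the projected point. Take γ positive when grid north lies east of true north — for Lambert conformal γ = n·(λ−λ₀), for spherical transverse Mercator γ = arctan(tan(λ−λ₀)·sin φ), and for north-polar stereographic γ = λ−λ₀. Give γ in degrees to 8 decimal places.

start: φ=62.108922°, λ=-31.526288°, h=0.000 m
→ into stereo (λ₀=-5.8°): φ=62.10892200°, λ−λ₀=-25.72628800°
convergence γ = -25.72628800°

-25.72628800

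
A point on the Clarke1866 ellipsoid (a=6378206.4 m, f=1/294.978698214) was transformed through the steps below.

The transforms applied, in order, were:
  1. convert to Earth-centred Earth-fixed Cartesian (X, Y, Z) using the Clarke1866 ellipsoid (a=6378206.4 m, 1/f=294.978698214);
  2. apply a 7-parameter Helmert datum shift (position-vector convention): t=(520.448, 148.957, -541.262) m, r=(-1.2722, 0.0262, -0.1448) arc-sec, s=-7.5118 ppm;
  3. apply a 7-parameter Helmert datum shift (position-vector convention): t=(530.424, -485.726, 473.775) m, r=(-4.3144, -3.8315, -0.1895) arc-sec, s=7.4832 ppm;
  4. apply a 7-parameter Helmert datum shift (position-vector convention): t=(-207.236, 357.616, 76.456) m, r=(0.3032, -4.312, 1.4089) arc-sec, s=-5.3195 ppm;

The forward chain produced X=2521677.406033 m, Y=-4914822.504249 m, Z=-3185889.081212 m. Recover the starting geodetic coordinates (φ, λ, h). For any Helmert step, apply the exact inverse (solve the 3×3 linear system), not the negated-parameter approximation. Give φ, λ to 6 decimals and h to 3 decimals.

φ=-30.146349°, λ=-62.847684°, h=3784.538 m

start: X=2521677.4060, Y=-4914822.5042, Z=-3185889.0812 m
→ Helmert⁻¹: X=2521797.8792, Y=-4915228.1752, Z=-3186027.9785
→ Helmert⁻¹: X=2521193.9097, Y=-4914636.7012, Z=-3186627.5397
→ Helmert⁻¹: X=2520696.2516, Y=-4914801.1563, Z=-3186140.2044
→ geod (Bowring, a=6378206.400): φ=-30.14634900°, λ=-62.84768400°, h=3784.5380 m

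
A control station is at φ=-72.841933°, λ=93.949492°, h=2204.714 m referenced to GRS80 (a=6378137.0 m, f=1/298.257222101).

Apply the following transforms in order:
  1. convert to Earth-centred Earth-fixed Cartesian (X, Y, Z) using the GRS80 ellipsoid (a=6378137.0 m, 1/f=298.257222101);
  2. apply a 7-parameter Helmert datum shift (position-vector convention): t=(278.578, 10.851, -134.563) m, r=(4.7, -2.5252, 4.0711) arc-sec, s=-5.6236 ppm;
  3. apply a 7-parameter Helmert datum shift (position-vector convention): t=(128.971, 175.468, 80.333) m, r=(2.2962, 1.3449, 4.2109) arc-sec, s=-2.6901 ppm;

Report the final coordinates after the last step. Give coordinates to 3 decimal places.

start: φ=-72.841933°, λ=93.949492°, h=2204.714 m
→ ECEF (a=6378137.000, f=1/298.257222101): X=-130042.2111, Y=1883549.8348, Z=-6074168.1382
→ Helmert 7p (PV): X=-129725.7150, Y=1883685.9335, Z=-6074227.2158
→ Helmert 7p (PV): X=-129674.4559, Y=1883921.3057, Z=-6074108.7270

X=-129674.456 m, Y=1883921.306 m, Z=-6074108.727 m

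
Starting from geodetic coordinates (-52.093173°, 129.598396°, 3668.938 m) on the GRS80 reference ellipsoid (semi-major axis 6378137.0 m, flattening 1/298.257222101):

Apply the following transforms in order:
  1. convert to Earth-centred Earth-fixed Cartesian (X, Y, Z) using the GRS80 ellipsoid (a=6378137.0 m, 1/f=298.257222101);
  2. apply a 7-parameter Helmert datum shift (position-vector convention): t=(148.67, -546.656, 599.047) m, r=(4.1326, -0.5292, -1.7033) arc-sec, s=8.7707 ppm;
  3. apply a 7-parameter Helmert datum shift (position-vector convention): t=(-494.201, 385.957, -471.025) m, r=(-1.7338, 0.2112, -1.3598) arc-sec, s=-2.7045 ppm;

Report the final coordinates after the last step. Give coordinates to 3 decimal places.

start: φ=-52.093173°, λ=129.598396°, h=3668.938 m
→ ECEF (a=6378137.000, f=1/298.257222101): X=-2504379.5607, Y=3027447.4153, Z=-5012074.2150
→ Helmert 7p (PV): X=-2504214.9962, Y=3027048.4129, Z=-5011464.8961
→ Helmert 7p (PV): X=-2504687.6002, Y=3027400.5675, Z=-5011945.2478

X=-2504687.600 m, Y=3027400.568 m, Z=-5011945.248 m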